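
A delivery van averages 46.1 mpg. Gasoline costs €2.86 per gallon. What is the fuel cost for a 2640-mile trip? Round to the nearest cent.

Fuel = 2640 mi / 46.1 mpg = 57.27 gal
Cost = 57.27 gal × €2.86/gal = €163.78

€163.78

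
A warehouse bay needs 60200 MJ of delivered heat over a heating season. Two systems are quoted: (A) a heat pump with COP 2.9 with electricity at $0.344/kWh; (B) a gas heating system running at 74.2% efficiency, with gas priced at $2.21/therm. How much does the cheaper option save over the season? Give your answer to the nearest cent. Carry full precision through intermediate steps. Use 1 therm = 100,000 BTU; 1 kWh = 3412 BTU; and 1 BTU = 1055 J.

$284.24

Heat load = 60200 MJ = 60,200,000,000 J / 1055 = 57,061,611 BTU
Gas: input = 57,061,611 / 0.742 = 76,902,441 BTU = 769 therm → 769 × $2.21 = $1,699.54
Heat pump: 57,061,611 BTU / 3412 = 16,720 kWh heat; / 2.9 = 5,767 kWh in → × $0.344 = $1,983.79
Difference = |$1,699.54 − $1,983.79| = $284.24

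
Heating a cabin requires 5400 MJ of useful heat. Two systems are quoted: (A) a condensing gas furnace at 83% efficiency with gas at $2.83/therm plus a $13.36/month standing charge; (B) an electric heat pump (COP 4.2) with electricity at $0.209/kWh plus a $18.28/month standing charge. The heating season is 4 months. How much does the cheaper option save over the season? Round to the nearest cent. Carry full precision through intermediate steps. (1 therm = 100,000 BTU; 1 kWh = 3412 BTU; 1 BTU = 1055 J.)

$80.19

Heat load = 5400 MJ = 5,400,000,000 J / 1055 = 5,118,483 BTU
Gas: input = 5,118,483 / 0.83 = 6,166,847 BTU = 61.67 therm → 61.67 × $2.83 = $174.52; + 4 × $13.36 standing = $227.96
Heat pump: 5,118,483 BTU / 3412 = 1,500 kWh heat; / 4.2 = 357.2 kWh in → × $0.209 = $74.65; + 4 × $18.28 standing = $147.77
Difference = |$227.96 − $147.77| = $80.19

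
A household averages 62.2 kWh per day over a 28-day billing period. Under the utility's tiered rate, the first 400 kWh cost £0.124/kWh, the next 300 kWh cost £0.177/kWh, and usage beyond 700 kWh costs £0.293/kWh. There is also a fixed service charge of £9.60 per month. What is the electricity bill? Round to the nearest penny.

£417.49

Usage = 62.2 kWh/day × 28 days = 1741.6 kWh
First 400 kWh × £0.124 = £49.60
Next 300 kWh × £0.177 = £53.10
Remaining 1041.6 kWh × £0.293 = £305.19
Energy charge = £407.89; + service £9.60 = £417.49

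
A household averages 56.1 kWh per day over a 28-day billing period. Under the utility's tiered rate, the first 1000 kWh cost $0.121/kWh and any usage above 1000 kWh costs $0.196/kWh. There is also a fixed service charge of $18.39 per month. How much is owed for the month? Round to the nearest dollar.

$251

Usage = 56.1 kWh/day × 28 days = 1570.8 kWh
First 1000 kWh × $0.121 = $121.00
Remaining 570.8 kWh × $0.196 = $111.88
Energy charge = $232.88; + service $18.39 = $251.27 ≈ $251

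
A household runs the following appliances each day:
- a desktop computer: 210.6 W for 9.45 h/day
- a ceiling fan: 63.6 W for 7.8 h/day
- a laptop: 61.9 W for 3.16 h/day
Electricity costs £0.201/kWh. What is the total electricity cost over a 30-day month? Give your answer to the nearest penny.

£16.17

desktop computer: 210.6 W × 9.45 h × 30 d = 59,705 Wh = 59.71 kWh
ceiling fan: 63.6 W × 7.8 h × 30 d = 14,882 Wh = 14.88 kWh
laptop: 61.9 W × 3.16 h × 30 d = 5,868 Wh = 5.868 kWh
Total energy = 59.71 + 14.88 + 5.868 = 80.46 kWh
Cost = 80.46 kWh × £0.201 = £16.17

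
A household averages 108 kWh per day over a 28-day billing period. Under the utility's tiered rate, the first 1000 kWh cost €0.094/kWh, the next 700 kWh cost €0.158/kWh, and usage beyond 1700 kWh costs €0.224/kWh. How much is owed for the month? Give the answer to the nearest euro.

Usage = 108 kWh/day × 28 days = 3024 kWh
First 1000 kWh × €0.094 = €94.00
Next 700 kWh × €0.158 = €110.60
Remaining 1324 kWh × €0.224 = €296.58
Total = €501.18 ≈ €501

€501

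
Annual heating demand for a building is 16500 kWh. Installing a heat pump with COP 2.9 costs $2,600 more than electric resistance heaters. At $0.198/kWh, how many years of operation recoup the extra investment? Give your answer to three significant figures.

1.21 years

Resistance: 16500 kWh × $0.198 = $3,267.00/yr
Heat pump: 16500 / 2.9 = 5690 kWh in → × $0.198 = $1,126.55/yr
Annual savings = $2,140.45
Payback = $2,600 / $2,140.45 = 1.21 years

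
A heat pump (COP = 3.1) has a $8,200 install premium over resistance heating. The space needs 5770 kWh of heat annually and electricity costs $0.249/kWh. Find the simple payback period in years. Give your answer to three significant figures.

8.43 years

Resistance: 5770 kWh × $0.249 = $1,436.73/yr
Heat pump: 5770 / 3.1 = 1861 kWh in → × $0.249 = $463.46/yr
Annual savings = $973.27
Payback = $8,200 / $973.27 = 8.43 years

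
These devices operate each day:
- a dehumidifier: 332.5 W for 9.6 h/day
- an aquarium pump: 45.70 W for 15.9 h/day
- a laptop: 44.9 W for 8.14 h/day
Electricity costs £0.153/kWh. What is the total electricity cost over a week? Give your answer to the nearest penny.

£4.59

dehumidifier: 332.5 W × 9.6 h × 7 d = 22,344 Wh = 22.34 kWh
aquarium pump: 45.70 W × 15.9 h × 7 d = 5,086 Wh = 5.086 kWh
laptop: 44.9 W × 8.14 h × 7 d = 2,558 Wh = 2.558 kWh
Total energy = 22.34 + 5.086 + 2.558 = 29.99 kWh
Cost = 29.99 kWh × £0.153 = £4.59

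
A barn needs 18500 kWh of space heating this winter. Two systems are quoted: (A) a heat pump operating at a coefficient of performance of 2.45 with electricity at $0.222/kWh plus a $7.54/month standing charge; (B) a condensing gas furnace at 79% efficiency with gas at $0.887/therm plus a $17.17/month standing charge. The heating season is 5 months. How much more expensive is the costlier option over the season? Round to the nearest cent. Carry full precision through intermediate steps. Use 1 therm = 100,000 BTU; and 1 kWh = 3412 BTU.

Heat load = 18500 kWh × 3412 = 63,122,000 BTU
Gas: input = 63,122,000 / 0.79 = 79,901,266 BTU = 799 therm → 799 × $0.887 = $708.72; + 5 × $17.17 standing = $794.57
Heat pump: 63,122,000 BTU / 3412 = 18,500 kWh heat; / 2.45 = 7,551 kWh in → × $0.222 = $1,676.33; + 5 × $7.54 standing = $1,714.03
Difference = |$794.57 − $1,714.03| = $919.45

$919.45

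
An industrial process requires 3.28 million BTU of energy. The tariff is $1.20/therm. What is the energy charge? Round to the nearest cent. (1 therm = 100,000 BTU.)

$39.36

3.28 million BTU × (10 therm/million BTU) = 32.8 therm
Cost = 32.8 therm × $1.20/therm = $39.36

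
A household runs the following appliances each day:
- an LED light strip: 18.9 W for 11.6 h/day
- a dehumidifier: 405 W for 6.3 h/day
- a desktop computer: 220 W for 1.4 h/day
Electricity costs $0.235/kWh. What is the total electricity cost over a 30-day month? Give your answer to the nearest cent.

$21.71

LED light strip: 18.9 W × 11.6 h × 30 d = 6,577 Wh = 6.577 kWh
dehumidifier: 405 W × 6.3 h × 30 d = 76,545 Wh = 76.55 kWh
desktop computer: 220 W × 1.4 h × 30 d = 9,240 Wh = 9.24 kWh
Total energy = 6.577 + 76.55 + 9.24 = 92.36 kWh
Cost = 92.36 kWh × $0.235 = $21.71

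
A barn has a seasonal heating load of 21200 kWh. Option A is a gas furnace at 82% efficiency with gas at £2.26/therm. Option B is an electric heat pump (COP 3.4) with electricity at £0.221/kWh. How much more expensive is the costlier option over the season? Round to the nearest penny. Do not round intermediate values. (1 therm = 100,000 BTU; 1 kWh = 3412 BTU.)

Heat load = 21200 kWh × 3412 = 72,334,400 BTU
Gas: input = 72,334,400 / 0.82 = 88,212,683 BTU = 882.1 therm → 882.1 × £2.26 = £1,993.61
Heat pump: 72,334,400 BTU / 3412 = 21,200 kWh heat; / 3.4 = 6,235 kWh in → × £0.221 = £1,378.00
Difference = |£1,993.61 − £1,378.00| = £615.61

£615.61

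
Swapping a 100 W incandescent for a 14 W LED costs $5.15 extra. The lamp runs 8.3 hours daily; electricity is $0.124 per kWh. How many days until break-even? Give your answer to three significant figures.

Power saved = 100 − 14 = 86 W
Daily energy saved = 86 W × 8.3 h = 713.8 Wh = 0.7138 kWh
Daily savings = 0.7138 × $0.124 = $0.0885
Payback = $5.15 / $0.0885 per day = 58.18 days

58.2 days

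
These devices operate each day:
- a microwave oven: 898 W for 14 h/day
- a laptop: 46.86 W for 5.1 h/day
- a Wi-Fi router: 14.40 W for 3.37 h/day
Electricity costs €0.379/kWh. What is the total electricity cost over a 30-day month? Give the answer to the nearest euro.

€146

microwave oven: 898 W × 14 h × 30 d = 377,160 Wh = 377.2 kWh
laptop: 46.86 W × 5.1 h × 30 d = 7,170 Wh = 7.17 kWh
Wi-Fi router: 14.40 W × 3.37 h × 30 d = 1,456 Wh = 1.456 kWh
Total energy = 377.2 + 7.17 + 1.456 = 385.8 kWh
Cost = 385.8 kWh × €0.379 = €146.21 ≈ €146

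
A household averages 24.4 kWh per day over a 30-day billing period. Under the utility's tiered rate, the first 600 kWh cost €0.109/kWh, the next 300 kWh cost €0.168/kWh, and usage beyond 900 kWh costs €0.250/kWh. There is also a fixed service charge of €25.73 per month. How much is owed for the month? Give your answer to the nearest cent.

Usage = 24.4 kWh/day × 30 days = 732 kWh
First 600 kWh × €0.109 = €65.40
Next 132 kWh × €0.168 = €22.18
Remaining tier: 0 kWh (not reached)
Energy charge = €87.58; + service €25.73 = €113.31

€113.31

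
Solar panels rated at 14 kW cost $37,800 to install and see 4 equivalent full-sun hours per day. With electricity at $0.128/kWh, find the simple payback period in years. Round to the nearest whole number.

Daily generation = 14 kW × 4 h = 56 kWh
Annual generation = 56 × 365 = 20440 kWh
Annual savings = 20440 × $0.128 = $2,616.32
Payback = $37,800 / $2,616.32 = 14.4 years

14 years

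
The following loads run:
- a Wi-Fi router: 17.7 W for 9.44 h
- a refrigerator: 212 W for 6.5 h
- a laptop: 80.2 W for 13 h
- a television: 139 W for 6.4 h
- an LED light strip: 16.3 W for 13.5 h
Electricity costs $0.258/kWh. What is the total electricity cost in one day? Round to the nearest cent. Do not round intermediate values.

Wi-Fi router: 17.7 W × 9.44 h = 167 Wh = 0.1671 kWh
refrigerator: 212 W × 6.5 h = 1,378 Wh = 1.378 kWh
laptop: 80.2 W × 13 h = 1,043 Wh = 1.043 kWh
television: 139 W × 6.4 h = 890 Wh = 0.8896 kWh
LED light strip: 16.3 W × 13.5 h = 220 Wh = 0.2201 kWh
Total energy = 0.1671 + 1.378 + 1.043 + 0.8896 + 0.2201 = 3.697 kWh
Cost = 3.697 kWh × $0.258 = $0.95

$0.95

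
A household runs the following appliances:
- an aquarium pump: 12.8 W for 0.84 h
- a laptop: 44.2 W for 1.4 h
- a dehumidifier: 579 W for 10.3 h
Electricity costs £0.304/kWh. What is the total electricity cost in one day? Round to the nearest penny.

£1.84

aquarium pump: 12.8 W × 0.84 h = 11 Wh = 0.01075 kWh
laptop: 44.2 W × 1.4 h = 62 Wh = 0.06188 kWh
dehumidifier: 579 W × 10.3 h = 5,964 Wh = 5.964 kWh
Total energy = 0.01075 + 0.06188 + 5.964 = 6.036 kWh
Cost = 6.036 kWh × £0.304 = £1.84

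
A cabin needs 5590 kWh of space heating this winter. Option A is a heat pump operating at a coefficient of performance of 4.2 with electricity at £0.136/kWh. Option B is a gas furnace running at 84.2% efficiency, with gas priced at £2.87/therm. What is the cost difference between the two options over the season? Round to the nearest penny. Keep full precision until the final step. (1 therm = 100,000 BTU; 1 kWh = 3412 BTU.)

Heat load = 5590 kWh × 3412 = 19,073,080 BTU
Gas: input = 19,073,080 / 0.842 = 22,652,114 BTU = 226.5 therm → 226.5 × £2.87 = £650.12
Heat pump: 19,073,080 BTU / 3412 = 5,590 kWh heat; / 4.2 = 1,331 kWh in → × £0.136 = £181.01
Difference = |£650.12 − £181.01| = £469.11

£469.11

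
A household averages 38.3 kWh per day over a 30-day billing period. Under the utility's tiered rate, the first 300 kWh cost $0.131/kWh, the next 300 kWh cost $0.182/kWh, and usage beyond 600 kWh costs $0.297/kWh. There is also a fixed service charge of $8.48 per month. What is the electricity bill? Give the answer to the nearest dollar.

Usage = 38.3 kWh/day × 30 days = 1149 kWh
First 300 kWh × $0.131 = $39.30
Next 300 kWh × $0.182 = $54.60
Remaining 549 kWh × $0.297 = $163.05
Energy charge = $256.95; + service $8.48 = $265.43 ≈ $265

$265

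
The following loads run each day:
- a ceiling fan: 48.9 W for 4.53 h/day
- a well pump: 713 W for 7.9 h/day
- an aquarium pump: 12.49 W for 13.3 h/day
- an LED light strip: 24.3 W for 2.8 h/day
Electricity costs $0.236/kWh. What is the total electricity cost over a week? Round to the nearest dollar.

$10

ceiling fan: 48.9 W × 4.53 h × 7 d = 1,551 Wh = 1.551 kWh
well pump: 713 W × 7.9 h × 7 d = 39,429 Wh = 39.43 kWh
aquarium pump: 12.49 W × 13.3 h × 7 d = 1,163 Wh = 1.163 kWh
LED light strip: 24.3 W × 2.8 h × 7 d = 476 Wh = 0.4763 kWh
Total energy = 1.551 + 39.43 + 1.163 + 0.4763 = 42.62 kWh
Cost = 42.62 kWh × $0.236 = $10.06 ≈ $10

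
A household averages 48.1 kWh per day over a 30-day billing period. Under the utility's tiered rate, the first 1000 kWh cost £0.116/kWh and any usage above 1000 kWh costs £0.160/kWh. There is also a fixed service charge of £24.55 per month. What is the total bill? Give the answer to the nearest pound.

Usage = 48.1 kWh/day × 30 days = 1443 kWh
First 1000 kWh × £0.116 = £116.00
Remaining 443 kWh × £0.160 = £70.88
Energy charge = £186.88; + service £24.55 = £211.43 ≈ £211

£211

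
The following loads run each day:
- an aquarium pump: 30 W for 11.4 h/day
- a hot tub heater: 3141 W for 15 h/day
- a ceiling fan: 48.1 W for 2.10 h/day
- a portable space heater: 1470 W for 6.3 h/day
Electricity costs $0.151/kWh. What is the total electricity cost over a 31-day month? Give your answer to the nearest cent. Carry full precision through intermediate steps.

aquarium pump: 30 W × 11.4 h × 31 d = 10,602 Wh = 10.6 kWh
hot tub heater: 3141 W × 15 h × 31 d = 1,460,565 Wh = 1,461 kWh
ceiling fan: 48.1 W × 2.10 h × 31 d = 3,131 Wh = 3.131 kWh
portable space heater: 1470 W × 6.3 h × 31 d = 287,091 Wh = 287.1 kWh
Total energy = 10.6 + 1,461 + 3.131 + 287.1 = 1,761 kWh
Cost = 1,761 kWh × $0.151 = $265.97

$265.97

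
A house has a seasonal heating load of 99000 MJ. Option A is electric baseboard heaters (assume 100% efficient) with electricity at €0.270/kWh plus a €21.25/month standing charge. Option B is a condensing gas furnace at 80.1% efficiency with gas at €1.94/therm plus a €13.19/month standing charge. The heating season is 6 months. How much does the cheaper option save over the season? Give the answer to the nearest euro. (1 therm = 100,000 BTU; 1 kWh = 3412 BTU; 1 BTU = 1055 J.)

Heat load = 99000 MJ = 99,000,000,000 J / 1055 = 93,838,863 BTU
Gas: input = 93,838,863 / 0.801 = 117,152,138 BTU = 1,172 therm → 1,172 × €1.94 = €2,272.75; + 6 × €13.19 standing = €2,351.89
Electric: 93,838,863 BTU / 3412 = 27,500 kWh → × €0.270 = €7,425.70; + 6 × €21.25 standing = €7,553.20
Difference = |€2,351.89 − €7,553.20| = €5,201.31 ≈ €5201

€5201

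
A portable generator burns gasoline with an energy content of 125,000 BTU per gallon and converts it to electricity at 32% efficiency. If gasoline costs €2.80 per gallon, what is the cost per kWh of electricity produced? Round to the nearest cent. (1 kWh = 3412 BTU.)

Electrical output per gallon = 125,000 BTU × 0.32 / 3412 BTU/kWh = 11.72 kWh
Cost per kWh = €2.80 / 11.72 kWh = €0.239

€0.24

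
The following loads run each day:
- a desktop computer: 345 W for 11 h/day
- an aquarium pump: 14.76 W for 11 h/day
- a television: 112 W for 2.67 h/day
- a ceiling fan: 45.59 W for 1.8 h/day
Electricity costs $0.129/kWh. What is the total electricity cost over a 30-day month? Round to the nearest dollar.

$17

desktop computer: 345 W × 11 h × 30 d = 113,850 Wh = 113.8 kWh
aquarium pump: 14.76 W × 11 h × 30 d = 4,871 Wh = 4.871 kWh
television: 112 W × 2.67 h × 30 d = 8,971 Wh = 8.971 kWh
ceiling fan: 45.59 W × 1.8 h × 30 d = 2,462 Wh = 2.462 kWh
Total energy = 113.8 + 4.871 + 8.971 + 2.462 = 130.2 kWh
Cost = 130.2 kWh × $0.129 = $16.79 ≈ $17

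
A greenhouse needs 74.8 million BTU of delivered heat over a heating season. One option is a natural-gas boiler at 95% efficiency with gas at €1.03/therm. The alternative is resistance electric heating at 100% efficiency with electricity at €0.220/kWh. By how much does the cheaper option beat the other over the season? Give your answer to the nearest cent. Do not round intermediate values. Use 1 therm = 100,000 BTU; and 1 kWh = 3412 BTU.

€4011.99

Heat load = 74.8 × 10⁶ BTU = 74,800,000 BTU
Gas: input = 74,800,000 / 0.95 = 78,736,842 BTU = 787.4 therm → 787.4 × €1.03 = €810.99
Electric: 74,800,000 BTU / 3412 = 21,920 kWh → × €0.220 = €4,822.98
Difference = |€810.99 − €4,822.98| = €4,011.99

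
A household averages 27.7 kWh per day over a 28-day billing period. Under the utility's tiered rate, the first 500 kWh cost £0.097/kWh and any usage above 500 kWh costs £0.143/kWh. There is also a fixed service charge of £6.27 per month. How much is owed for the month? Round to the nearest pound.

£94

Usage = 27.7 kWh/day × 28 days = 775.6 kWh
First 500 kWh × £0.097 = £48.50
Remaining 275.6 kWh × £0.143 = £39.41
Energy charge = £87.91; + service £6.27 = £94.18 ≈ £94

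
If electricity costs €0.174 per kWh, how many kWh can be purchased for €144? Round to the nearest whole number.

€144 / €0.174 per kWh = 827.6 kWh

828 kWh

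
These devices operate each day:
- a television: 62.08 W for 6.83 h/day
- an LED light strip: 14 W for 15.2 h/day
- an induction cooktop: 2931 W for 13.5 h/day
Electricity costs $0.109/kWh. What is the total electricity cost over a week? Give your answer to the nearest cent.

television: 62.08 W × 6.83 h × 7 d = 2,968 Wh = 2.968 kWh
LED light strip: 14 W × 15.2 h × 7 d = 1,490 Wh = 1.49 kWh
induction cooktop: 2931 W × 13.5 h × 7 d = 276,980 Wh = 277 kWh
Total energy = 2.968 + 1.49 + 277 = 281.4 kWh
Cost = 281.4 kWh × $0.109 = $30.68

$30.68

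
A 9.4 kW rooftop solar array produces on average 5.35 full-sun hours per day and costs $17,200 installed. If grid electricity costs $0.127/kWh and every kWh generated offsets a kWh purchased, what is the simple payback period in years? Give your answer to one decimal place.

Daily generation = 9.4 kW × 5.35 h = 50.29 kWh
Annual generation = 50.29 × 365 = 18356 kWh
Annual savings = 18356 × $0.127 = $2,331.19
Payback = $17,200 / $2,331.19 = 7.38 years

7.4 years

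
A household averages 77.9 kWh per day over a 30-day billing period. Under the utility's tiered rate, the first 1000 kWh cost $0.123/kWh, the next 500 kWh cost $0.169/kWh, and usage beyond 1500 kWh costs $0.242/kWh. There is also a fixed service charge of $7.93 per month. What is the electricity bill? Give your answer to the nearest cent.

$417.98

Usage = 77.9 kWh/day × 30 days = 2337 kWh
First 1000 kWh × $0.123 = $123.00
Next 500 kWh × $0.169 = $84.50
Remaining 837 kWh × $0.242 = $202.55
Energy charge = $410.05; + service $7.93 = $417.98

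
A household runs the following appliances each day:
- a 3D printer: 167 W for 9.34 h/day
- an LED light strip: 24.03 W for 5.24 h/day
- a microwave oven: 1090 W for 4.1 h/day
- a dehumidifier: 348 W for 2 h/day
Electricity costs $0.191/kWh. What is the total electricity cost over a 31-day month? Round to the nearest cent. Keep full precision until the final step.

$40.56

3D printer: 167 W × 9.34 h × 31 d = 48,353 Wh = 48.35 kWh
LED light strip: 24.03 W × 5.24 h × 31 d = 3,903 Wh = 3.903 kWh
microwave oven: 1090 W × 4.1 h × 31 d = 138,539 Wh = 138.5 kWh
dehumidifier: 348 W × 2 h × 31 d = 21,576 Wh = 21.58 kWh
Total energy = 48.35 + 3.903 + 138.5 + 21.58 = 212.4 kWh
Cost = 212.4 kWh × $0.191 = $40.56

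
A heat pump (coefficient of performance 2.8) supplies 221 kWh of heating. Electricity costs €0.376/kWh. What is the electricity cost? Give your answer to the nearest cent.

€29.68

Electrical input = 221 kWh / 2.8 = 78.93 kWh
Cost = 78.93 × €0.376/kWh = €29.68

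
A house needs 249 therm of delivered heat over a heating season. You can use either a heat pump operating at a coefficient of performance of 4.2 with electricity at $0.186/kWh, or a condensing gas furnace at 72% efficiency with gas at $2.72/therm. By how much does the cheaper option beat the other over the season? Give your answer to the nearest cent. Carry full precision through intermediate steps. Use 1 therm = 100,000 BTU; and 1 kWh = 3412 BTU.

Heat load = 249 therm × 100,000 = 24,900,000 BTU
Gas: input = 24,900,000 / 0.72 = 34,583,333 BTU = 345.8 therm → 345.8 × $2.72 = $940.67
Heat pump: 24,900,000 BTU / 3412 = 7,298 kWh heat; / 4.2 = 1,738 kWh in → × $0.186 = $323.19
Difference = |$940.67 − $323.19| = $617.48

$617.48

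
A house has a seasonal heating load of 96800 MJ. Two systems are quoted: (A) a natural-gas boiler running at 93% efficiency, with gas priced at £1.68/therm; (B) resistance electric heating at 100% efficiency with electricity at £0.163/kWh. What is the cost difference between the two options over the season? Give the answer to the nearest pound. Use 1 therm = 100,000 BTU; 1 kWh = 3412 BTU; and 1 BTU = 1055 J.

£2726

Heat load = 96800 MJ = 96,800,000,000 J / 1055 = 91,753,555 BTU
Gas: input = 91,753,555 / 0.93 = 98,659,736 BTU = 986.6 therm → 986.6 × £1.68 = £1,657.48
Electric: 91,753,555 BTU / 3412 = 26,890 kWh → × £0.163 = £4,383.30
Difference = |£1,657.48 − £4,383.30| = £2,725.82 ≈ £2726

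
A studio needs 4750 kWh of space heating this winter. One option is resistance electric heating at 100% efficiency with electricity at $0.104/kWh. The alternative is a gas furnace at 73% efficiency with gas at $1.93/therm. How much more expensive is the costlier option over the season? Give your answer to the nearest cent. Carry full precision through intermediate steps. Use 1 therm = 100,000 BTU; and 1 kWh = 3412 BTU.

$65.51

Heat load = 4750 kWh × 3412 = 16,207,000 BTU
Gas: input = 16,207,000 / 0.73 = 22,201,370 BTU = 222 therm → 222 × $1.93 = $428.49
Electric: 16,207,000 BTU / 3412 = 4,750 kWh → × $0.104 = $494.00
Difference = |$428.49 − $494.00| = $65.51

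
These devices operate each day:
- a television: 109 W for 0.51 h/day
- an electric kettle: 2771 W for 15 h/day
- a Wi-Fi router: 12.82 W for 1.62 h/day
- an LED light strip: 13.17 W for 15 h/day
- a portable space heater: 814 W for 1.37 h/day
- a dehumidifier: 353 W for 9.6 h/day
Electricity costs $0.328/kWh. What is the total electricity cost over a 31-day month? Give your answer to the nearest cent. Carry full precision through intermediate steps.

$471.21

television: 109 W × 0.51 h × 31 d = 1,723 Wh = 1.723 kWh
electric kettle: 2771 W × 15 h × 31 d = 1,288,515 Wh = 1,289 kWh
Wi-Fi router: 12.82 W × 1.62 h × 31 d = 644 Wh = 0.6438 kWh
LED light strip: 13.17 W × 15 h × 31 d = 6,124 Wh = 6.124 kWh
portable space heater: 814 W × 1.37 h × 31 d = 34,571 Wh = 34.57 kWh
dehumidifier: 353 W × 9.6 h × 31 d = 105,053 Wh = 105.1 kWh
Total energy = 1.723 + 1,289 + 0.6438 + 6.124 + 34.57 + 105.1 = 1,437 kWh
Cost = 1,437 kWh × $0.328 = $471.21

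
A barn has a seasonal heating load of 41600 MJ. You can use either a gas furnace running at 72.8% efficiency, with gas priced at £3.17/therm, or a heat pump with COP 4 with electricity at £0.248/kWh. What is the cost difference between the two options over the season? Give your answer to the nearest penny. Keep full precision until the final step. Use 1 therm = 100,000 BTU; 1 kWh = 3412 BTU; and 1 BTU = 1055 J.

Heat load = 41600 MJ = 41,600,000,000 J / 1055 = 39,431,280 BTU
Gas: input = 39,431,280 / 0.728 = 54,163,846 BTU = 541.6 therm → 541.6 × £3.17 = £1,716.99
Heat pump: 39,431,280 BTU / 3412 = 11,560 kWh heat; / 4 = 2,889 kWh in → × £0.248 = £716.51
Difference = |£1,716.99 − £716.51| = £1,000.48

£1000.48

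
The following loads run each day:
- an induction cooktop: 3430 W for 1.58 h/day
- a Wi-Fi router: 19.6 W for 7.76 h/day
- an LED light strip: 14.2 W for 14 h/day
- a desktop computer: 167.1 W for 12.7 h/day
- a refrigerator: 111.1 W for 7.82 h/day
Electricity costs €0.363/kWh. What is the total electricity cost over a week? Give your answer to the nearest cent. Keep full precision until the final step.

induction cooktop: 3430 W × 1.58 h × 7 d = 37,936 Wh = 37.94 kWh
Wi-Fi router: 19.6 W × 7.76 h × 7 d = 1,065 Wh = 1.065 kWh
LED light strip: 14.2 W × 14 h × 7 d = 1,392 Wh = 1.392 kWh
desktop computer: 167.1 W × 12.7 h × 7 d = 14,855 Wh = 14.86 kWh
refrigerator: 111.1 W × 7.82 h × 7 d = 6,082 Wh = 6.082 kWh
Total energy = 37.94 + 1.065 + 1.392 + 14.86 + 6.082 = 61.33 kWh
Cost = 61.33 kWh × €0.363 = €22.26

€22.26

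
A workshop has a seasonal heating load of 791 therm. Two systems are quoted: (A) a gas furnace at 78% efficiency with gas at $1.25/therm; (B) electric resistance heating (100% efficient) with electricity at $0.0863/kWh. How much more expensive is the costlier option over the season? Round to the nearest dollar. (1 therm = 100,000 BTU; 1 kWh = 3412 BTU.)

$733

Heat load = 791 therm × 100,000 = 79,100,000 BTU
Gas: input = 79,100,000 / 0.780 = 101,410,256 BTU = 1,014 therm → 1,014 × $1.25 = $1,267.63
Electric: 79,100,000 BTU / 3412 = 23,180 kWh → × $0.0863 = $2,000.68
Difference = |$1,267.63 − $2,000.68| = $733.05 ≈ $733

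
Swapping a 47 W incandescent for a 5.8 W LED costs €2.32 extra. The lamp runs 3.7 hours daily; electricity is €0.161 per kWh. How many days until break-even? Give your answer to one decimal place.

Power saved = 47 − 5.8 = 41.2 W
Daily energy saved = 41.2 W × 3.7 h = 152.4 Wh = 0.15244 kWh
Daily savings = 0.15244 × €0.161 = €0.0245
Payback = €2.32 / €0.0245 per day = 94.53 days

94.5 days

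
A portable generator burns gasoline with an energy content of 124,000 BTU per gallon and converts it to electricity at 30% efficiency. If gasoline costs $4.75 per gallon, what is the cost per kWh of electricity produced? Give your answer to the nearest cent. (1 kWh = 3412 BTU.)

Electrical output per gallon = 124,000 BTU × 0.30 / 3412 BTU/kWh = 10.9 kWh
Cost per kWh = $4.75 / 10.9 kWh = $0.436

$0.44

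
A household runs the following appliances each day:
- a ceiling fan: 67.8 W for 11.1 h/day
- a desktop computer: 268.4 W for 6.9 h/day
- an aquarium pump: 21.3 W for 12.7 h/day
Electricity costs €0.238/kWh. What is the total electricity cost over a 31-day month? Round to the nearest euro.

€21

ceiling fan: 67.8 W × 11.1 h × 31 d = 23,330 Wh = 23.33 kWh
desktop computer: 268.4 W × 6.9 h × 31 d = 57,411 Wh = 57.41 kWh
aquarium pump: 21.3 W × 12.7 h × 31 d = 8,386 Wh = 8.386 kWh
Total energy = 23.33 + 57.41 + 8.386 = 89.13 kWh
Cost = 89.13 kWh × €0.238 = €21.21 ≈ €21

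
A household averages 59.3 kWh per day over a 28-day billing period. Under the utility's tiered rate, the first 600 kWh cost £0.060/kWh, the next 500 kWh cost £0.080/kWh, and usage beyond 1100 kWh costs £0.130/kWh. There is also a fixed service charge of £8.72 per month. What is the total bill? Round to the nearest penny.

£157.57

Usage = 59.3 kWh/day × 28 days = 1660.4 kWh
First 600 kWh × £0.060 = £36.00
Next 500 kWh × £0.080 = £40.00
Remaining 560.4 kWh × £0.130 = £72.85
Energy charge = £148.85; + service £8.72 = £157.57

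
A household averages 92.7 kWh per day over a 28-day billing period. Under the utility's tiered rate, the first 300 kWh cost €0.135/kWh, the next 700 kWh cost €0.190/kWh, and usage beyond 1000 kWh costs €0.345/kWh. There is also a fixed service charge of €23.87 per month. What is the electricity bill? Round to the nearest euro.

Usage = 92.7 kWh/day × 28 days = 2595.6 kWh
First 300 kWh × €0.135 = €40.50
Next 700 kWh × €0.190 = €133.00
Remaining 1595.6 kWh × €0.345 = €550.48
Energy charge = €723.98; + service €23.87 = €747.85 ≈ €748

€748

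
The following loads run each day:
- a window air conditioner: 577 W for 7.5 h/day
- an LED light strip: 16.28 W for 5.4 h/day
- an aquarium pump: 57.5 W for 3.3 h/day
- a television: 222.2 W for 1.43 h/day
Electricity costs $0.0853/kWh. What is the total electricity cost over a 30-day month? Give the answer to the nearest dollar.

$13

window air conditioner: 577 W × 7.5 h × 30 d = 129,825 Wh = 129.8 kWh
LED light strip: 16.28 W × 5.4 h × 30 d = 2,637 Wh = 2.637 kWh
aquarium pump: 57.5 W × 3.3 h × 30 d = 5,692 Wh = 5.692 kWh
television: 222.2 W × 1.43 h × 30 d = 9,532 Wh = 9.532 kWh
Total energy = 129.8 + 2.637 + 5.692 + 9.532 = 147.7 kWh
Cost = 147.7 kWh × $0.0853 = $12.60 ≈ $13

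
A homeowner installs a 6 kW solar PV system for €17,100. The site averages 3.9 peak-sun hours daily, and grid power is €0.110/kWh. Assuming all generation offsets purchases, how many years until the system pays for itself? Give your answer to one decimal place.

Daily generation = 6 kW × 3.9 h = 23.4 kWh
Annual generation = 23.4 × 365 = 8541 kWh
Annual savings = 8541 × €0.110 = €939.51
Payback = €17,100 / €939.51 = 18.2 years

18.2 years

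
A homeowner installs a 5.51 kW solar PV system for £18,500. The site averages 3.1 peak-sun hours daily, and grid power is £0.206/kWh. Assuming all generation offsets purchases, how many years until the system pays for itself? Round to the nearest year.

Daily generation = 5.51 kW × 3.1 h = 17.08 kWh
Annual generation = 17.08 × 365 = 6234.6 kWh
Annual savings = 6234.6 × £0.206 = £1,284.32
Payback = £18,500 / £1,284.32 = 14.4 years

14 years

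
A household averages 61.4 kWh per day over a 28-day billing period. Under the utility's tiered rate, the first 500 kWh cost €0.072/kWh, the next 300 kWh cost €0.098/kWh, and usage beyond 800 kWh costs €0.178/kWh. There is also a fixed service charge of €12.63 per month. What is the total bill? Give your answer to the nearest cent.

Usage = 61.4 kWh/day × 28 days = 1719.2 kWh
First 500 kWh × €0.072 = €36.00
Next 300 kWh × €0.098 = €29.40
Remaining 919.2 kWh × €0.178 = €163.62
Energy charge = €229.02; + service €12.63 = €241.65

€241.65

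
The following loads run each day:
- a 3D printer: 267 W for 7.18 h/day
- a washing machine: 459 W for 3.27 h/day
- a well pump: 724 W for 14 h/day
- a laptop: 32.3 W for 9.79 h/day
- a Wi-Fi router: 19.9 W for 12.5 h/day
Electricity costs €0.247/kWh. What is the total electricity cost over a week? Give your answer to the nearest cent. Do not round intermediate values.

€24.41

3D printer: 267 W × 7.18 h × 7 d = 13,419 Wh = 13.42 kWh
washing machine: 459 W × 3.27 h × 7 d = 10,507 Wh = 10.51 kWh
well pump: 724 W × 14 h × 7 d = 70,952 Wh = 70.95 kWh
laptop: 32.3 W × 9.79 h × 7 d = 2,214 Wh = 2.214 kWh
Wi-Fi router: 19.9 W × 12.5 h × 7 d = 1,741 Wh = 1.741 kWh
Total energy = 13.42 + 10.51 + 70.95 + 2.214 + 1.741 = 98.83 kWh
Cost = 98.83 kWh × €0.247 = €24.41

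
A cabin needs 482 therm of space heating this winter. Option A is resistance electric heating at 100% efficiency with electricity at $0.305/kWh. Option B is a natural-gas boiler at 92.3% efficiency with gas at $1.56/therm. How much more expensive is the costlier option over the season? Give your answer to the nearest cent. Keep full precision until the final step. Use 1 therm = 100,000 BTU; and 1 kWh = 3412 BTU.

Heat load = 482 therm × 100,000 = 48,200,000 BTU
Gas: input = 48,200,000 / 0.923 = 52,221,018 BTU = 522.2 therm → 522.2 × $1.56 = $814.65
Electric: 48,200,000 BTU / 3412 = 14,130 kWh → × $0.305 = $4,308.62
Difference = |$814.65 − $4,308.62| = $3,493.97

$3493.97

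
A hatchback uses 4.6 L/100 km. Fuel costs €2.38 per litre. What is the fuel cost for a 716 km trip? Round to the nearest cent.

€78.39

Fuel = 4.6 L/100 km × 716 km / 100 = 32.94 L
Cost = 32.94 L × €2.38/L = €78.39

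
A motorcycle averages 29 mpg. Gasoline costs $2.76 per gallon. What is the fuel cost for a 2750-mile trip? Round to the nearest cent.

Fuel = 2750 mi / 29 mpg = 94.83 gal
Cost = 94.83 gal × $2.76/gal = $261.72

$261.72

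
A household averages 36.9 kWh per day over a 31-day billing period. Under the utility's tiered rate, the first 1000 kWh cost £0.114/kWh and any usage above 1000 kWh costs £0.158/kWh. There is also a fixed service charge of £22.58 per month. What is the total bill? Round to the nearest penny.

Usage = 36.9 kWh/day × 31 days = 1143.9 kWh
First 1000 kWh × £0.114 = £114.00
Remaining 143.9 kWh × £0.158 = £22.74
Energy charge = £136.74; + service £22.58 = £159.32

£159.32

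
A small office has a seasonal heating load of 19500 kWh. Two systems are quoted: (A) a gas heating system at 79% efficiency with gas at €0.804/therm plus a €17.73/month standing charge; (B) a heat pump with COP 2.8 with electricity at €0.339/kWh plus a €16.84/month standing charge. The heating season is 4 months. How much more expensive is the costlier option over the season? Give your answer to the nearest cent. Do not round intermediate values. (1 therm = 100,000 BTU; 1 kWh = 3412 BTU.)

Heat load = 19500 kWh × 3412 = 66,534,000 BTU
Gas: input = 66,534,000 / 0.79 = 84,220,253 BTU = 842.2 therm → 842.2 × €0.804 = €677.13; + 4 × €17.73 standing = €748.05
Heat pump: 66,534,000 BTU / 3412 = 19,500 kWh heat; / 2.8 = 6,964 kWh in → × €0.339 = €2,360.89; + 4 × €16.84 standing = €2,428.25
Difference = |€748.05 − €2,428.25| = €1,680.20

€1680.20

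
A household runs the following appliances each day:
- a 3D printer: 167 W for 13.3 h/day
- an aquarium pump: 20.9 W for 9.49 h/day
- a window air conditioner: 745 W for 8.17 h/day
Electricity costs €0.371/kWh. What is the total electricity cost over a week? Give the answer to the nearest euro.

€22

3D printer: 167 W × 13.3 h × 7 d = 15,548 Wh = 15.55 kWh
aquarium pump: 20.9 W × 9.49 h × 7 d = 1,388 Wh = 1.388 kWh
window air conditioner: 745 W × 8.17 h × 7 d = 42,607 Wh = 42.61 kWh
Total energy = 15.55 + 1.388 + 42.61 = 59.54 kWh
Cost = 59.54 kWh × €0.371 = €22.09 ≈ €22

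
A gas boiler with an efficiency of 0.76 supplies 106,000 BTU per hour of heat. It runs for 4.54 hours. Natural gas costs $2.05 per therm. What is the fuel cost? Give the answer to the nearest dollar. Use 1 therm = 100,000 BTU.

$13

Heat delivered = 106,000 BTU/h × 4.54 h = 481,240 BTU
Gas input = 481,240 / 0.76 = 633,211 BTU
= 633,211 / 100,000 = 6.332 therm
Cost = 6.332 × $2.05/therm = $12.98 ≈ $13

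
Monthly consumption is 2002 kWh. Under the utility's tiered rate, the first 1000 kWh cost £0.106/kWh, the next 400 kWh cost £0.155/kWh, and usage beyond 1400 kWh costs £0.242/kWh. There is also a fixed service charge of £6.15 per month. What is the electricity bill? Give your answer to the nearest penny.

£319.83

First 1000 kWh × £0.106 = £106.00
Next 400 kWh × £0.155 = £62.00
Remaining 602 kWh × £0.242 = £145.68
Energy charge = £313.68; + service £6.15 = £319.83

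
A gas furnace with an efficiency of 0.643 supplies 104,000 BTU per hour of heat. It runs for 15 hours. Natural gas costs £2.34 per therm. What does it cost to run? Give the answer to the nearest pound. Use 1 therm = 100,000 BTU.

Heat delivered = 104,000 BTU/h × 15 h = 1,560,000 BTU
Gas input = 1,560,000 / 0.643 = 2,426,128 BTU
= 2,426,128 / 100,000 = 24.26 therm
Cost = 24.26 × £2.34/therm = £56.77 ≈ £57

£57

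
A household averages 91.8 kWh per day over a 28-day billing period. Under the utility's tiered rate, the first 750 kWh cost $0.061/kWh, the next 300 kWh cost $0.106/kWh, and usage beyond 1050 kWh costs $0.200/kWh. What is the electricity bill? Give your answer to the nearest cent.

$381.63

Usage = 91.8 kWh/day × 28 days = 2570.4 kWh
First 750 kWh × $0.061 = $45.75
Next 300 kWh × $0.106 = $31.80
Remaining 1520.4 kWh × $0.200 = $304.08
Total = $381.63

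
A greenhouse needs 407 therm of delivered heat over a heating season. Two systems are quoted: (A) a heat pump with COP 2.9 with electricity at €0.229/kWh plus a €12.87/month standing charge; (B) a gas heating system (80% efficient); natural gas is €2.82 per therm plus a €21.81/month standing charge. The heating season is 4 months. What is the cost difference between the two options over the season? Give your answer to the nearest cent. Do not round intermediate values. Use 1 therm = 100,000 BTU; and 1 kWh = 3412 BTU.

€528.50

Heat load = 407 therm × 100,000 = 40,700,000 BTU
Gas: input = 40,700,000 / 0.80 = 50,875,000 BTU = 508.8 therm → 508.8 × €2.82 = €1,434.67; + 4 × €21.81 standing = €1,521.91
Heat pump: 40,700,000 BTU / 3412 = 11,930 kWh heat; / 2.9 = 4,113 kWh in → × €0.229 = €941.94; + 4 × €12.87 standing = €993.42
Difference = |€1,521.91 − €993.42| = €528.50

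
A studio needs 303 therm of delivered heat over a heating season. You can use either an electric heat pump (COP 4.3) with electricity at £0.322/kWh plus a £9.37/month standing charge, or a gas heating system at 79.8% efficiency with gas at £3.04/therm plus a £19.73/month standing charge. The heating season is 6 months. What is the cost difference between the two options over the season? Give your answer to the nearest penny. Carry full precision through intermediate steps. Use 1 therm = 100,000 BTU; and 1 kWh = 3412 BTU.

Heat load = 303 therm × 100,000 = 30,300,000 BTU
Gas: input = 30,300,000 / 0.798 = 37,969,925 BTU = 379.7 therm → 379.7 × £3.04 = £1,154.29; + 6 × £19.73 standing = £1,272.67
Heat pump: 30,300,000 BTU / 3412 = 8,880 kWh heat; / 4.3 = 2,065 kWh in → × £0.322 = £665.00; + 6 × £9.37 standing = £721.22
Difference = |£1,272.67 − £721.22| = £551.45

£551.45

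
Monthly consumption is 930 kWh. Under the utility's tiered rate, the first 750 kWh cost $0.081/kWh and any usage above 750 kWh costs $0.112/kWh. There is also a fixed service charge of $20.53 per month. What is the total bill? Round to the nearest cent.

$101.44

First 750 kWh × $0.081 = $60.75
Remaining 180 kWh × $0.112 = $20.16
Energy charge = $80.91; + service $20.53 = $101.44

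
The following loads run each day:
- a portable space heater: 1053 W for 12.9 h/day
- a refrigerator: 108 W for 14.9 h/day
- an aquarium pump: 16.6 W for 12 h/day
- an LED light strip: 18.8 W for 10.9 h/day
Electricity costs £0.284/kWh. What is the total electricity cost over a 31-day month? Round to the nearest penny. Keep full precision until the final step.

£137.32

portable space heater: 1053 W × 12.9 h × 31 d = 421,095 Wh = 421.1 kWh
refrigerator: 108 W × 14.9 h × 31 d = 49,885 Wh = 49.89 kWh
aquarium pump: 16.6 W × 12 h × 31 d = 6,175 Wh = 6.175 kWh
LED light strip: 18.8 W × 10.9 h × 31 d = 6,353 Wh = 6.353 kWh
Total energy = 421.1 + 49.89 + 6.175 + 6.353 = 483.5 kWh
Cost = 483.5 kWh × £0.284 = £137.32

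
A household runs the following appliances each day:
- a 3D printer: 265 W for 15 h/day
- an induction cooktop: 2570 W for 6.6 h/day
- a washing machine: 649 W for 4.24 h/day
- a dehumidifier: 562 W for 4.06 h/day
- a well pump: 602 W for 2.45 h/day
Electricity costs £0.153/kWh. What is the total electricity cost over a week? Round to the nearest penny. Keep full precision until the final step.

3D printer: 265 W × 15 h × 7 d = 27,825 Wh = 27.82 kWh
induction cooktop: 2570 W × 6.6 h × 7 d = 118,734 Wh = 118.7 kWh
washing machine: 649 W × 4.24 h × 7 d = 19,262 Wh = 19.26 kWh
dehumidifier: 562 W × 4.06 h × 7 d = 15,972 Wh = 15.97 kWh
well pump: 602 W × 2.45 h × 7 d = 10,324 Wh = 10.32 kWh
Total energy = 27.82 + 118.7 + 19.26 + 15.97 + 10.32 = 192.1 kWh
Cost = 192.1 kWh × £0.153 = £29.39

£29.39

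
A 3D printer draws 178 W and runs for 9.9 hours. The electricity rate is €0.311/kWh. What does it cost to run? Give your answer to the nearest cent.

Energy = 178 W × 9.9 h = 1,762 Wh = 1.762 kWh
Cost = 1.762 kWh × €0.311/kWh = €0.55

€0.55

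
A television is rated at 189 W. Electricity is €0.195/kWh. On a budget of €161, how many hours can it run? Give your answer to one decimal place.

4368.5 h

Energy budget = €161 / €0.195 per kWh = 825.6 kWh = 825,641 Wh
Runtime = 825,641 Wh / 189 W = 4,368 h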